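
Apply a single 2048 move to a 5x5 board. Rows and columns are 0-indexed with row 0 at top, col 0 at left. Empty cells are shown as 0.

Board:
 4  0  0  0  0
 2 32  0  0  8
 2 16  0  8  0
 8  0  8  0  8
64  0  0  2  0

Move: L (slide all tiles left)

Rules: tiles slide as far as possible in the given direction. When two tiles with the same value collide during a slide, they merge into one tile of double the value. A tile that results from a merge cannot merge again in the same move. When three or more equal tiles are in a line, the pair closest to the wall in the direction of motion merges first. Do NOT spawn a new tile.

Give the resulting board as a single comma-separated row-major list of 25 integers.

Answer: 4, 0, 0, 0, 0, 2, 32, 8, 0, 0, 2, 16, 8, 0, 0, 16, 8, 0, 0, 0, 64, 2, 0, 0, 0

Derivation:
Slide left:
row 0: [4, 0, 0, 0, 0] -> [4, 0, 0, 0, 0]
row 1: [2, 32, 0, 0, 8] -> [2, 32, 8, 0, 0]
row 2: [2, 16, 0, 8, 0] -> [2, 16, 8, 0, 0]
row 3: [8, 0, 8, 0, 8] -> [16, 8, 0, 0, 0]
row 4: [64, 0, 0, 2, 0] -> [64, 2, 0, 0, 0]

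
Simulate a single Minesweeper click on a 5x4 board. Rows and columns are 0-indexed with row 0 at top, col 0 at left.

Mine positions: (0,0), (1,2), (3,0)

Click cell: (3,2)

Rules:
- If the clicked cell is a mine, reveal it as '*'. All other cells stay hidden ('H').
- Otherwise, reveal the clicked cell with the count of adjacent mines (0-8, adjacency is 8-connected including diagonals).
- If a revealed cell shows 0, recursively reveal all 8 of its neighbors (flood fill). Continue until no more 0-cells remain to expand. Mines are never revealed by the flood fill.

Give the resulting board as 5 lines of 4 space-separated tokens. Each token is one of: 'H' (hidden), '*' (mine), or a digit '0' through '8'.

H H H H
H H H H
H 2 1 1
H 1 0 0
H 1 0 0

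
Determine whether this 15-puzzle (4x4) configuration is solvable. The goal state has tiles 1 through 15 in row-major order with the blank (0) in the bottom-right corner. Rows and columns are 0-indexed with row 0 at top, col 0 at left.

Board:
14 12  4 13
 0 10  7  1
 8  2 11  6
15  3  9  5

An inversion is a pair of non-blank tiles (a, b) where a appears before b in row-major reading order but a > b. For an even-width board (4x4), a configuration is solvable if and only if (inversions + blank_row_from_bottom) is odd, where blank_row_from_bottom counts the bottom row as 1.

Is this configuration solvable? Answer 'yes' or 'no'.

Inversions: 64
Blank is in row 1 (0-indexed from top), which is row 3 counting from the bottom (bottom = 1).
64 + 3 = 67, which is odd, so the puzzle is solvable.

Answer: yes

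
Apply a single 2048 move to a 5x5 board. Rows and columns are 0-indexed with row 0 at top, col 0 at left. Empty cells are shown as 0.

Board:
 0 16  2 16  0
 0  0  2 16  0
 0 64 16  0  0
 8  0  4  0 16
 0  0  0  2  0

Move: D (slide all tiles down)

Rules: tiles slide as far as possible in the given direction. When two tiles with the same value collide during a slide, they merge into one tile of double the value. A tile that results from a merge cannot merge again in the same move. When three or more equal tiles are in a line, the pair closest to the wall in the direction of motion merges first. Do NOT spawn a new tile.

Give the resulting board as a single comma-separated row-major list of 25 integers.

Answer: 0, 0, 0, 0, 0, 0, 0, 0, 0, 0, 0, 0, 4, 0, 0, 0, 16, 16, 32, 0, 8, 64, 4, 2, 16

Derivation:
Slide down:
col 0: [0, 0, 0, 8, 0] -> [0, 0, 0, 0, 8]
col 1: [16, 0, 64, 0, 0] -> [0, 0, 0, 16, 64]
col 2: [2, 2, 16, 4, 0] -> [0, 0, 4, 16, 4]
col 3: [16, 16, 0, 0, 2] -> [0, 0, 0, 32, 2]
col 4: [0, 0, 0, 16, 0] -> [0, 0, 0, 0, 16]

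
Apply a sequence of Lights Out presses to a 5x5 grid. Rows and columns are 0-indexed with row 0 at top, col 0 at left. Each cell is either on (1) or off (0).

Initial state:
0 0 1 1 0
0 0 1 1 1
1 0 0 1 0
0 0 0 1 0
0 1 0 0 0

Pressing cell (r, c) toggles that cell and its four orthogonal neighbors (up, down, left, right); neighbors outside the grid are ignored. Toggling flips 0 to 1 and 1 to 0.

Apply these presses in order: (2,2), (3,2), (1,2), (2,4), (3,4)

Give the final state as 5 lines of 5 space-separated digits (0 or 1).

Answer: 0 0 0 1 0
0 1 1 0 0
1 1 1 1 0
0 1 0 1 0
0 1 1 0 1

Derivation:
After press 1 at (2,2):
0 0 1 1 0
0 0 0 1 1
1 1 1 0 0
0 0 1 1 0
0 1 0 0 0

After press 2 at (3,2):
0 0 1 1 0
0 0 0 1 1
1 1 0 0 0
0 1 0 0 0
0 1 1 0 0

After press 3 at (1,2):
0 0 0 1 0
0 1 1 0 1
1 1 1 0 0
0 1 0 0 0
0 1 1 0 0

After press 4 at (2,4):
0 0 0 1 0
0 1 1 0 0
1 1 1 1 1
0 1 0 0 1
0 1 1 0 0

After press 5 at (3,4):
0 0 0 1 0
0 1 1 0 0
1 1 1 1 0
0 1 0 1 0
0 1 1 0 1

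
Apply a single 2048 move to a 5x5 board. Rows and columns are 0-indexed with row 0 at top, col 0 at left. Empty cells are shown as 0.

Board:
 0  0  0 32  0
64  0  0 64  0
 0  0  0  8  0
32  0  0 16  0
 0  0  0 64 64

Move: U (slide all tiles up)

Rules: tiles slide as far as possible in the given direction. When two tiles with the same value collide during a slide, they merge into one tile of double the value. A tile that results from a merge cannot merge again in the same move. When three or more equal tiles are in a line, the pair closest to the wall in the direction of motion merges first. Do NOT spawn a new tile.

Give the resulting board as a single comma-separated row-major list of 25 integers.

Answer: 64, 0, 0, 32, 64, 32, 0, 0, 64, 0, 0, 0, 0, 8, 0, 0, 0, 0, 16, 0, 0, 0, 0, 64, 0

Derivation:
Slide up:
col 0: [0, 64, 0, 32, 0] -> [64, 32, 0, 0, 0]
col 1: [0, 0, 0, 0, 0] -> [0, 0, 0, 0, 0]
col 2: [0, 0, 0, 0, 0] -> [0, 0, 0, 0, 0]
col 3: [32, 64, 8, 16, 64] -> [32, 64, 8, 16, 64]
col 4: [0, 0, 0, 0, 64] -> [64, 0, 0, 0, 0]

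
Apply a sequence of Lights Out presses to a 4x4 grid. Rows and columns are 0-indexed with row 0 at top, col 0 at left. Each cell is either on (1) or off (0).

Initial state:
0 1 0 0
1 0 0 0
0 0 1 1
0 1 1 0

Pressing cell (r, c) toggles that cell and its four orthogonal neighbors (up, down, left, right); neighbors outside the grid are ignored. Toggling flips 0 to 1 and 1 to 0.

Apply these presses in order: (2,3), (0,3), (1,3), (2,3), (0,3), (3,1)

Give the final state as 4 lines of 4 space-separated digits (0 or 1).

After press 1 at (2,3):
0 1 0 0
1 0 0 1
0 0 0 0
0 1 1 1

After press 2 at (0,3):
0 1 1 1
1 0 0 0
0 0 0 0
0 1 1 1

After press 3 at (1,3):
0 1 1 0
1 0 1 1
0 0 0 1
0 1 1 1

After press 4 at (2,3):
0 1 1 0
1 0 1 0
0 0 1 0
0 1 1 0

After press 5 at (0,3):
0 1 0 1
1 0 1 1
0 0 1 0
0 1 1 0

After press 6 at (3,1):
0 1 0 1
1 0 1 1
0 1 1 0
1 0 0 0

Answer: 0 1 0 1
1 0 1 1
0 1 1 0
1 0 0 0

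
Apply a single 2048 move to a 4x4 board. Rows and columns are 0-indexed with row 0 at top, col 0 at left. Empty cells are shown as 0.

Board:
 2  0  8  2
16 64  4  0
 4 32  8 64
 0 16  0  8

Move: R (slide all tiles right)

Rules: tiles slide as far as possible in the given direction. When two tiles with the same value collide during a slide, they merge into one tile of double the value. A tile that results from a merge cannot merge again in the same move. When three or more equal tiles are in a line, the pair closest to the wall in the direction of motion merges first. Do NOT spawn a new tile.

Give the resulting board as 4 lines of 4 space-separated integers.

Answer:  0  2  8  2
 0 16 64  4
 4 32  8 64
 0  0 16  8

Derivation:
Slide right:
row 0: [2, 0, 8, 2] -> [0, 2, 8, 2]
row 1: [16, 64, 4, 0] -> [0, 16, 64, 4]
row 2: [4, 32, 8, 64] -> [4, 32, 8, 64]
row 3: [0, 16, 0, 8] -> [0, 0, 16, 8]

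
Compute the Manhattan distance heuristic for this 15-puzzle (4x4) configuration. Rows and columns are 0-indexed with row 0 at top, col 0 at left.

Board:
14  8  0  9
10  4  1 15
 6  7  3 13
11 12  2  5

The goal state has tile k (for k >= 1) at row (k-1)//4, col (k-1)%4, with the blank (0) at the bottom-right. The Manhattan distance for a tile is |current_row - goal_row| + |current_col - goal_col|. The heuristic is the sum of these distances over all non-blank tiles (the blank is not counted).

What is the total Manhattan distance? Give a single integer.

Tile 14: at (0,0), goal (3,1), distance |0-3|+|0-1| = 4
Tile 8: at (0,1), goal (1,3), distance |0-1|+|1-3| = 3
Tile 9: at (0,3), goal (2,0), distance |0-2|+|3-0| = 5
Tile 10: at (1,0), goal (2,1), distance |1-2|+|0-1| = 2
Tile 4: at (1,1), goal (0,3), distance |1-0|+|1-3| = 3
Tile 1: at (1,2), goal (0,0), distance |1-0|+|2-0| = 3
Tile 15: at (1,3), goal (3,2), distance |1-3|+|3-2| = 3
Tile 6: at (2,0), goal (1,1), distance |2-1|+|0-1| = 2
Tile 7: at (2,1), goal (1,2), distance |2-1|+|1-2| = 2
Tile 3: at (2,2), goal (0,2), distance |2-0|+|2-2| = 2
Tile 13: at (2,3), goal (3,0), distance |2-3|+|3-0| = 4
Tile 11: at (3,0), goal (2,2), distance |3-2|+|0-2| = 3
Tile 12: at (3,1), goal (2,3), distance |3-2|+|1-3| = 3
Tile 2: at (3,2), goal (0,1), distance |3-0|+|2-1| = 4
Tile 5: at (3,3), goal (1,0), distance |3-1|+|3-0| = 5
Sum: 4 + 3 + 5 + 2 + 3 + 3 + 3 + 2 + 2 + 2 + 4 + 3 + 3 + 4 + 5 = 48

Answer: 48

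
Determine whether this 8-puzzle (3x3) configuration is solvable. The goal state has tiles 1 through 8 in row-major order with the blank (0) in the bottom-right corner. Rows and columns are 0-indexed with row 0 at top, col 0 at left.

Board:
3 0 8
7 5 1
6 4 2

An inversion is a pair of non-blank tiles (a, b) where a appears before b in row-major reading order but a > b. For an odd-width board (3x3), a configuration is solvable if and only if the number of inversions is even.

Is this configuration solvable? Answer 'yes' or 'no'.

Inversions (pairs i<j in row-major order where tile[i] > tile[j] > 0): 19
19 is odd, so the puzzle is not solvable.

Answer: no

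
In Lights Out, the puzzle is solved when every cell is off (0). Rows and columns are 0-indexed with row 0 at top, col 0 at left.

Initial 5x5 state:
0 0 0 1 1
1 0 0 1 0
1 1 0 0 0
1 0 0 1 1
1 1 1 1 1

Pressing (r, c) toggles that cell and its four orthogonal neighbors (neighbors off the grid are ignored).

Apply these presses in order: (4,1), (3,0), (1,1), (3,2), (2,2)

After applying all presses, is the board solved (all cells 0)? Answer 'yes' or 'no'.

Answer: no

Derivation:
After press 1 at (4,1):
0 0 0 1 1
1 0 0 1 0
1 1 0 0 0
1 1 0 1 1
0 0 0 1 1

After press 2 at (3,0):
0 0 0 1 1
1 0 0 1 0
0 1 0 0 0
0 0 0 1 1
1 0 0 1 1

After press 3 at (1,1):
0 1 0 1 1
0 1 1 1 0
0 0 0 0 0
0 0 0 1 1
1 0 0 1 1

After press 4 at (3,2):
0 1 0 1 1
0 1 1 1 0
0 0 1 0 0
0 1 1 0 1
1 0 1 1 1

After press 5 at (2,2):
0 1 0 1 1
0 1 0 1 0
0 1 0 1 0
0 1 0 0 1
1 0 1 1 1

Lights still on: 13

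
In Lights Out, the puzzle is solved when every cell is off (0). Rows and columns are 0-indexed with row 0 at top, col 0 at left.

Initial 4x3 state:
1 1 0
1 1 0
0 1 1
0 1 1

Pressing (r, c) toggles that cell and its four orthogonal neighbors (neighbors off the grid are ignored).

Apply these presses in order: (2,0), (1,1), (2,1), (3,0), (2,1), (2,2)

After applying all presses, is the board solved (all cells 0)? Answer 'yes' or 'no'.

After press 1 at (2,0):
1 1 0
0 1 0
1 0 1
1 1 1

After press 2 at (1,1):
1 0 0
1 0 1
1 1 1
1 1 1

After press 3 at (2,1):
1 0 0
1 1 1
0 0 0
1 0 1

After press 4 at (3,0):
1 0 0
1 1 1
1 0 0
0 1 1

After press 5 at (2,1):
1 0 0
1 0 1
0 1 1
0 0 1

After press 6 at (2,2):
1 0 0
1 0 0
0 0 0
0 0 0

Lights still on: 2

Answer: no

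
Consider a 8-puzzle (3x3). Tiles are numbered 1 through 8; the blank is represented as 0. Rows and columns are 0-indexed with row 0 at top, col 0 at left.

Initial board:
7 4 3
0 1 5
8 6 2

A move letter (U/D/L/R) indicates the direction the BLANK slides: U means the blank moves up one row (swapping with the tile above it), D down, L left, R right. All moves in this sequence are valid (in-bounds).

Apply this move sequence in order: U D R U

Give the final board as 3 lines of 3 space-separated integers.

After move 1 (U):
0 4 3
7 1 5
8 6 2

After move 2 (D):
7 4 3
0 1 5
8 6 2

After move 3 (R):
7 4 3
1 0 5
8 6 2

After move 4 (U):
7 0 3
1 4 5
8 6 2

Answer: 7 0 3
1 4 5
8 6 2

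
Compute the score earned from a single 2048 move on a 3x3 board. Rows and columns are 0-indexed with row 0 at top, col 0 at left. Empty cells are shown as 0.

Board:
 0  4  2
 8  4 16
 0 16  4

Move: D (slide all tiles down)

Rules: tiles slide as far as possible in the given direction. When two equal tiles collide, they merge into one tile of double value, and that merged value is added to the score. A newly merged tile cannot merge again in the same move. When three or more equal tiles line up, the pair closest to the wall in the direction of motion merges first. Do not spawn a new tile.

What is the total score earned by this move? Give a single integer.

Slide down:
col 0: [0, 8, 0] -> [0, 0, 8]  score +0 (running 0)
col 1: [4, 4, 16] -> [0, 8, 16]  score +8 (running 8)
col 2: [2, 16, 4] -> [2, 16, 4]  score +0 (running 8)
Board after move:
 0  0  2
 0  8 16
 8 16  4

Answer: 8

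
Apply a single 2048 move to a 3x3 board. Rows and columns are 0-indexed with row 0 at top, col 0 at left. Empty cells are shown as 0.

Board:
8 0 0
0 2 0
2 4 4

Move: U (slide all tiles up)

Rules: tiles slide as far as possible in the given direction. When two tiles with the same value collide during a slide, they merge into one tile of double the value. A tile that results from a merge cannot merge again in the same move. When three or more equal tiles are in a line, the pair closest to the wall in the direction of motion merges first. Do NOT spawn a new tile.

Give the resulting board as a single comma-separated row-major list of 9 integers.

Slide up:
col 0: [8, 0, 2] -> [8, 2, 0]
col 1: [0, 2, 4] -> [2, 4, 0]
col 2: [0, 0, 4] -> [4, 0, 0]

Answer: 8, 2, 4, 2, 4, 0, 0, 0, 0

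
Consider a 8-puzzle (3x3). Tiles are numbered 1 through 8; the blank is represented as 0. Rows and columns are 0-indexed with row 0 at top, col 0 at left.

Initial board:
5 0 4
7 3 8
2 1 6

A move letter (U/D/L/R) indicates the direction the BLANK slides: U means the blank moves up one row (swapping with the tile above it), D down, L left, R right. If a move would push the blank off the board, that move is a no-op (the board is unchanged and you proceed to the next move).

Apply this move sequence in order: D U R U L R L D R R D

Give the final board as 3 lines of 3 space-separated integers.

Answer: 5 3 4
7 8 6
2 1 0

Derivation:
After move 1 (D):
5 3 4
7 0 8
2 1 6

After move 2 (U):
5 0 4
7 3 8
2 1 6

After move 3 (R):
5 4 0
7 3 8
2 1 6

After move 4 (U):
5 4 0
7 3 8
2 1 6

After move 5 (L):
5 0 4
7 3 8
2 1 6

After move 6 (R):
5 4 0
7 3 8
2 1 6

After move 7 (L):
5 0 4
7 3 8
2 1 6

After move 8 (D):
5 3 4
7 0 8
2 1 6

After move 9 (R):
5 3 4
7 8 0
2 1 6

After move 10 (R):
5 3 4
7 8 0
2 1 6

After move 11 (D):
5 3 4
7 8 6
2 1 0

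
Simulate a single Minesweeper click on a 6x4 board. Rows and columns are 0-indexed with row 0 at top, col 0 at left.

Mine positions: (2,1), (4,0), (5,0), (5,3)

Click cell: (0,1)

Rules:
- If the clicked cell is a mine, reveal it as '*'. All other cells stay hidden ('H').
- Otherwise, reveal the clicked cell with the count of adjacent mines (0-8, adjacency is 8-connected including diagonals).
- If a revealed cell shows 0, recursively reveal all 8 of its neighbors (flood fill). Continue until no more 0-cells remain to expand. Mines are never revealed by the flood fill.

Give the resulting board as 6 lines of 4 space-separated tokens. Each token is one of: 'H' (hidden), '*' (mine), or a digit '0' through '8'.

0 0 0 0
1 1 1 0
H H 1 0
H H 1 0
H H 1 1
H H H H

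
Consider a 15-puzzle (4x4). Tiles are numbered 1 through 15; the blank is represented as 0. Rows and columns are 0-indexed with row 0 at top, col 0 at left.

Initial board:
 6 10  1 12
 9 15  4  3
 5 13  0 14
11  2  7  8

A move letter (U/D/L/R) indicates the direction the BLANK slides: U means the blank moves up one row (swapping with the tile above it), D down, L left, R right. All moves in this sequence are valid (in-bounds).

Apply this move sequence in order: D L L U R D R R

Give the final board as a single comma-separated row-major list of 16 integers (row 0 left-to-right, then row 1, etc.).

After move 1 (D):
 6 10  1 12
 9 15  4  3
 5 13  7 14
11  2  0  8

After move 2 (L):
 6 10  1 12
 9 15  4  3
 5 13  7 14
11  0  2  8

After move 3 (L):
 6 10  1 12
 9 15  4  3
 5 13  7 14
 0 11  2  8

After move 4 (U):
 6 10  1 12
 9 15  4  3
 0 13  7 14
 5 11  2  8

After move 5 (R):
 6 10  1 12
 9 15  4  3
13  0  7 14
 5 11  2  8

After move 6 (D):
 6 10  1 12
 9 15  4  3
13 11  7 14
 5  0  2  8

After move 7 (R):
 6 10  1 12
 9 15  4  3
13 11  7 14
 5  2  0  8

After move 8 (R):
 6 10  1 12
 9 15  4  3
13 11  7 14
 5  2  8  0

Answer: 6, 10, 1, 12, 9, 15, 4, 3, 13, 11, 7, 14, 5, 2, 8, 0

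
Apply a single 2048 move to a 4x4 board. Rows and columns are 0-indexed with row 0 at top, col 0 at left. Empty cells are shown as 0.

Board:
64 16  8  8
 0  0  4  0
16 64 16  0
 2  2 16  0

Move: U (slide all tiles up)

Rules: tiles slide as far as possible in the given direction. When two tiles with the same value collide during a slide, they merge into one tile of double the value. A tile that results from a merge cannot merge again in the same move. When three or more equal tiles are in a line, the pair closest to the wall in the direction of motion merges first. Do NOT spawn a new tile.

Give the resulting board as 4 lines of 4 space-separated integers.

Slide up:
col 0: [64, 0, 16, 2] -> [64, 16, 2, 0]
col 1: [16, 0, 64, 2] -> [16, 64, 2, 0]
col 2: [8, 4, 16, 16] -> [8, 4, 32, 0]
col 3: [8, 0, 0, 0] -> [8, 0, 0, 0]

Answer: 64 16  8  8
16 64  4  0
 2  2 32  0
 0  0  0  0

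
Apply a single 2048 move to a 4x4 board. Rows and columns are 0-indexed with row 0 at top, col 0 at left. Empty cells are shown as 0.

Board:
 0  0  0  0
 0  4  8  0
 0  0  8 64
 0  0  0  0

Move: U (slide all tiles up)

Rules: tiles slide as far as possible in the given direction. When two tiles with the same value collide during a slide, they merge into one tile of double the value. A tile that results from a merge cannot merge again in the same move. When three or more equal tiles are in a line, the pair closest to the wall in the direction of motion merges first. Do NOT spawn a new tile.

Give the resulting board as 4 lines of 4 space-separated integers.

Slide up:
col 0: [0, 0, 0, 0] -> [0, 0, 0, 0]
col 1: [0, 4, 0, 0] -> [4, 0, 0, 0]
col 2: [0, 8, 8, 0] -> [16, 0, 0, 0]
col 3: [0, 0, 64, 0] -> [64, 0, 0, 0]

Answer:  0  4 16 64
 0  0  0  0
 0  0  0  0
 0  0  0  0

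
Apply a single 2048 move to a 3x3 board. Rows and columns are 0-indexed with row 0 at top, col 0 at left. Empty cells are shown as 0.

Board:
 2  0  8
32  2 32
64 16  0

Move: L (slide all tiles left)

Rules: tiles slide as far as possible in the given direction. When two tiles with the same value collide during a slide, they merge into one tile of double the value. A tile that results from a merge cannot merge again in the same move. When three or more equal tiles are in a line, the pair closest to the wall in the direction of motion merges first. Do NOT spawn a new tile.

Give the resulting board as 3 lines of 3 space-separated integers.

Answer:  2  8  0
32  2 32
64 16  0

Derivation:
Slide left:
row 0: [2, 0, 8] -> [2, 8, 0]
row 1: [32, 2, 32] -> [32, 2, 32]
row 2: [64, 16, 0] -> [64, 16, 0]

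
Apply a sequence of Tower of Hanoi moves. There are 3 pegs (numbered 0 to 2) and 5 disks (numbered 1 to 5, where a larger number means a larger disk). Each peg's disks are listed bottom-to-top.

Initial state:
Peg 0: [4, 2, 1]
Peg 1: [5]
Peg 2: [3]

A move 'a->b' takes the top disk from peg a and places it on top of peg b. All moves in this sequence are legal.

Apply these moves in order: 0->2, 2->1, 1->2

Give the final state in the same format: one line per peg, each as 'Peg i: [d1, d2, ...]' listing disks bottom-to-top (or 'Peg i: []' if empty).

Answer: Peg 0: [4, 2]
Peg 1: [5]
Peg 2: [3, 1]

Derivation:
After move 1 (0->2):
Peg 0: [4, 2]
Peg 1: [5]
Peg 2: [3, 1]

After move 2 (2->1):
Peg 0: [4, 2]
Peg 1: [5, 1]
Peg 2: [3]

After move 3 (1->2):
Peg 0: [4, 2]
Peg 1: [5]
Peg 2: [3, 1]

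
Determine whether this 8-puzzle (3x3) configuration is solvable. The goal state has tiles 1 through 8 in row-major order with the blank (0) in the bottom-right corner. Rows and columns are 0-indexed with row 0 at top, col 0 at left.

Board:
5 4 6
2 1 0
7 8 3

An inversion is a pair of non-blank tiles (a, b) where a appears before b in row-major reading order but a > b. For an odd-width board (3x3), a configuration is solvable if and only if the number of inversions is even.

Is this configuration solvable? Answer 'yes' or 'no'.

Inversions (pairs i<j in row-major order where tile[i] > tile[j] > 0): 13
13 is odd, so the puzzle is not solvable.

Answer: no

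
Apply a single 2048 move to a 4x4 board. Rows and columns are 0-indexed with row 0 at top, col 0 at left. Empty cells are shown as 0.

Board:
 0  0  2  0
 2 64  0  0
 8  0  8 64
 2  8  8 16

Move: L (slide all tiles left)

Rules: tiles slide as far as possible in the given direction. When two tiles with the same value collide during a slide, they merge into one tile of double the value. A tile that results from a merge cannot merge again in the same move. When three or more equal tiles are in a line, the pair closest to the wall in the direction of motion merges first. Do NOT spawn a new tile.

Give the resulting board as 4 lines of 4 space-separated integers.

Answer:  2  0  0  0
 2 64  0  0
16 64  0  0
 2 16 16  0

Derivation:
Slide left:
row 0: [0, 0, 2, 0] -> [2, 0, 0, 0]
row 1: [2, 64, 0, 0] -> [2, 64, 0, 0]
row 2: [8, 0, 8, 64] -> [16, 64, 0, 0]
row 3: [2, 8, 8, 16] -> [2, 16, 16, 0]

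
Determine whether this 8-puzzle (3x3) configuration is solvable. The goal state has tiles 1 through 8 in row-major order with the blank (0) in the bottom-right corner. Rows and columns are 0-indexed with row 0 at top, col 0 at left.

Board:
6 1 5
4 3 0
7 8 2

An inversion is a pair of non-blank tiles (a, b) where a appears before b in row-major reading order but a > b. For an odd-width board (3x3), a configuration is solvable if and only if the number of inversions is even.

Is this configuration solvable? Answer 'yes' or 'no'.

Inversions (pairs i<j in row-major order where tile[i] > tile[j] > 0): 13
13 is odd, so the puzzle is not solvable.

Answer: no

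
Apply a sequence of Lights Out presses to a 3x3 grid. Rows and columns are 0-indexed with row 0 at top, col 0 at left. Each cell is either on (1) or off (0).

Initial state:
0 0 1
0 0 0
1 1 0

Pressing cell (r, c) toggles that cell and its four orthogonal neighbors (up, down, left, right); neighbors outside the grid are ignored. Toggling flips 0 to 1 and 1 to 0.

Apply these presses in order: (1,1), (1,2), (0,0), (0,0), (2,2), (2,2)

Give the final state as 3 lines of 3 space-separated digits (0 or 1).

Answer: 0 1 0
1 0 0
1 0 1

Derivation:
After press 1 at (1,1):
0 1 1
1 1 1
1 0 0

After press 2 at (1,2):
0 1 0
1 0 0
1 0 1

After press 3 at (0,0):
1 0 0
0 0 0
1 0 1

After press 4 at (0,0):
0 1 0
1 0 0
1 0 1

After press 5 at (2,2):
0 1 0
1 0 1
1 1 0

After press 6 at (2,2):
0 1 0
1 0 0
1 0 1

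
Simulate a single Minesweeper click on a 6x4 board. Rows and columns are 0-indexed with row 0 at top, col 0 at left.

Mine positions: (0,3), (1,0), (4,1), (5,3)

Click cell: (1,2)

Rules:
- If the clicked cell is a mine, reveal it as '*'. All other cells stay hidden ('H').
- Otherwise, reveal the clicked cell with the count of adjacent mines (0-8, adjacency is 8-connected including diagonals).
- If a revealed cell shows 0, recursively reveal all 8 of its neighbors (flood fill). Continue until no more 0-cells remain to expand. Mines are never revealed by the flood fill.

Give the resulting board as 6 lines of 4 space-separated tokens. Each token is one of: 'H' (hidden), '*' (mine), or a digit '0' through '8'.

H H H H
H H 1 H
H H H H
H H H H
H H H H
H H H H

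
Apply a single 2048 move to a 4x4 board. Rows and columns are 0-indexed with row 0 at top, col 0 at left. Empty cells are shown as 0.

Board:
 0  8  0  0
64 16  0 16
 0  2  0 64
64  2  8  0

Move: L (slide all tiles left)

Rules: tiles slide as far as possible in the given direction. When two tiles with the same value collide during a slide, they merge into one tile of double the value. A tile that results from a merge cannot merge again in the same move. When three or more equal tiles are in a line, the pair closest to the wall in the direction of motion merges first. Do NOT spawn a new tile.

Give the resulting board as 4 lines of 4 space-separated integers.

Slide left:
row 0: [0, 8, 0, 0] -> [8, 0, 0, 0]
row 1: [64, 16, 0, 16] -> [64, 32, 0, 0]
row 2: [0, 2, 0, 64] -> [2, 64, 0, 0]
row 3: [64, 2, 8, 0] -> [64, 2, 8, 0]

Answer:  8  0  0  0
64 32  0  0
 2 64  0  0
64  2  8  0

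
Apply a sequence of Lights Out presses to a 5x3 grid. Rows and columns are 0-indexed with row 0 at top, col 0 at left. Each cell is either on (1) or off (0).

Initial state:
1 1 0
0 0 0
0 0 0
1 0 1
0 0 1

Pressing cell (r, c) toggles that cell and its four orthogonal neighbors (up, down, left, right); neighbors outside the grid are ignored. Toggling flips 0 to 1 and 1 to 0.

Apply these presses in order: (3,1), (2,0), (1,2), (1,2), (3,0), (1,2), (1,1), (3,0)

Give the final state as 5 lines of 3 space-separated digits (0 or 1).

Answer: 1 0 1
0 0 0
1 1 1
1 1 0
0 1 1

Derivation:
After press 1 at (3,1):
1 1 0
0 0 0
0 1 0
0 1 0
0 1 1

After press 2 at (2,0):
1 1 0
1 0 0
1 0 0
1 1 0
0 1 1

After press 3 at (1,2):
1 1 1
1 1 1
1 0 1
1 1 0
0 1 1

After press 4 at (1,2):
1 1 0
1 0 0
1 0 0
1 1 0
0 1 1

After press 5 at (3,0):
1 1 0
1 0 0
0 0 0
0 0 0
1 1 1

After press 6 at (1,2):
1 1 1
1 1 1
0 0 1
0 0 0
1 1 1

After press 7 at (1,1):
1 0 1
0 0 0
0 1 1
0 0 0
1 1 1

After press 8 at (3,0):
1 0 1
0 0 0
1 1 1
1 1 0
0 1 1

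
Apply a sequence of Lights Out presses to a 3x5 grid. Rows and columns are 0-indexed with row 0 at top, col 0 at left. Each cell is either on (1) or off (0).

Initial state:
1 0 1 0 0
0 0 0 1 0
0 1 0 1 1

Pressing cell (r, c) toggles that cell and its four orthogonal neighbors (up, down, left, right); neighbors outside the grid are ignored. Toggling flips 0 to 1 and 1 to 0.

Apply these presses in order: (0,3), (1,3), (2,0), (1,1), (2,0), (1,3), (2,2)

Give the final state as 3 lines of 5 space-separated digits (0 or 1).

After press 1 at (0,3):
1 0 0 1 1
0 0 0 0 0
0 1 0 1 1

After press 2 at (1,3):
1 0 0 0 1
0 0 1 1 1
0 1 0 0 1

After press 3 at (2,0):
1 0 0 0 1
1 0 1 1 1
1 0 0 0 1

After press 4 at (1,1):
1 1 0 0 1
0 1 0 1 1
1 1 0 0 1

After press 5 at (2,0):
1 1 0 0 1
1 1 0 1 1
0 0 0 0 1

After press 6 at (1,3):
1 1 0 1 1
1 1 1 0 0
0 0 0 1 1

After press 7 at (2,2):
1 1 0 1 1
1 1 0 0 0
0 1 1 0 1

Answer: 1 1 0 1 1
1 1 0 0 0
0 1 1 0 1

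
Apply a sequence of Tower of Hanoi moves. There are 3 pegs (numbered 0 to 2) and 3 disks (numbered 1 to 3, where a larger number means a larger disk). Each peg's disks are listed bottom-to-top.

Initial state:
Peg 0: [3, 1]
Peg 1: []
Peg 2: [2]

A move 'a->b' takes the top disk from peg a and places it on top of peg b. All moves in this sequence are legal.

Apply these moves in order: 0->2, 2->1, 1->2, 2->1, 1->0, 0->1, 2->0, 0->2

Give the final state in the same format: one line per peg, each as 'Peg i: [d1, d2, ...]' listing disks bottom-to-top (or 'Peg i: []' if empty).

After move 1 (0->2):
Peg 0: [3]
Peg 1: []
Peg 2: [2, 1]

After move 2 (2->1):
Peg 0: [3]
Peg 1: [1]
Peg 2: [2]

After move 3 (1->2):
Peg 0: [3]
Peg 1: []
Peg 2: [2, 1]

After move 4 (2->1):
Peg 0: [3]
Peg 1: [1]
Peg 2: [2]

After move 5 (1->0):
Peg 0: [3, 1]
Peg 1: []
Peg 2: [2]

After move 6 (0->1):
Peg 0: [3]
Peg 1: [1]
Peg 2: [2]

After move 7 (2->0):
Peg 0: [3, 2]
Peg 1: [1]
Peg 2: []

After move 8 (0->2):
Peg 0: [3]
Peg 1: [1]
Peg 2: [2]

Answer: Peg 0: [3]
Peg 1: [1]
Peg 2: [2]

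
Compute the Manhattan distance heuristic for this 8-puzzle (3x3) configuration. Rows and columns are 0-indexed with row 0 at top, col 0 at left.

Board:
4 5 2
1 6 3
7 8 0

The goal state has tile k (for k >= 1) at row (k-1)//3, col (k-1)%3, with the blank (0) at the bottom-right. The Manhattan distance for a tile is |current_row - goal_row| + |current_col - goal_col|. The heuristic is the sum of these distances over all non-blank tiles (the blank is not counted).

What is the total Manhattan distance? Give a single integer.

Tile 4: at (0,0), goal (1,0), distance |0-1|+|0-0| = 1
Tile 5: at (0,1), goal (1,1), distance |0-1|+|1-1| = 1
Tile 2: at (0,2), goal (0,1), distance |0-0|+|2-1| = 1
Tile 1: at (1,0), goal (0,0), distance |1-0|+|0-0| = 1
Tile 6: at (1,1), goal (1,2), distance |1-1|+|1-2| = 1
Tile 3: at (1,2), goal (0,2), distance |1-0|+|2-2| = 1
Tile 7: at (2,0), goal (2,0), distance |2-2|+|0-0| = 0
Tile 8: at (2,1), goal (2,1), distance |2-2|+|1-1| = 0
Sum: 1 + 1 + 1 + 1 + 1 + 1 + 0 + 0 = 6

Answer: 6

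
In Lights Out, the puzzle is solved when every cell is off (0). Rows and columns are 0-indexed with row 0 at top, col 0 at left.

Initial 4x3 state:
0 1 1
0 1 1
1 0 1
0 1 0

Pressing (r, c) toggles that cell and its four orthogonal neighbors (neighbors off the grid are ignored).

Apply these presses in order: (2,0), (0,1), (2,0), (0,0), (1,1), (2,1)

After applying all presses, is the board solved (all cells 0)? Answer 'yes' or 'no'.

Answer: yes

Derivation:
After press 1 at (2,0):
0 1 1
1 1 1
0 1 1
1 1 0

After press 2 at (0,1):
1 0 0
1 0 1
0 1 1
1 1 0

After press 3 at (2,0):
1 0 0
0 0 1
1 0 1
0 1 0

After press 4 at (0,0):
0 1 0
1 0 1
1 0 1
0 1 0

After press 5 at (1,1):
0 0 0
0 1 0
1 1 1
0 1 0

After press 6 at (2,1):
0 0 0
0 0 0
0 0 0
0 0 0

Lights still on: 0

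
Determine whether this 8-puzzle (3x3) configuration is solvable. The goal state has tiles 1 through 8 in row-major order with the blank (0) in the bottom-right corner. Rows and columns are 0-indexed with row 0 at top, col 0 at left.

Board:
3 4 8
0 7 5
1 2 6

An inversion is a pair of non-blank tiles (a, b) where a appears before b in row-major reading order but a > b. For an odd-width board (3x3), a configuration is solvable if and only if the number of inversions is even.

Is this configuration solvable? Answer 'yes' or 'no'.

Answer: no

Derivation:
Inversions (pairs i<j in row-major order where tile[i] > tile[j] > 0): 15
15 is odd, so the puzzle is not solvable.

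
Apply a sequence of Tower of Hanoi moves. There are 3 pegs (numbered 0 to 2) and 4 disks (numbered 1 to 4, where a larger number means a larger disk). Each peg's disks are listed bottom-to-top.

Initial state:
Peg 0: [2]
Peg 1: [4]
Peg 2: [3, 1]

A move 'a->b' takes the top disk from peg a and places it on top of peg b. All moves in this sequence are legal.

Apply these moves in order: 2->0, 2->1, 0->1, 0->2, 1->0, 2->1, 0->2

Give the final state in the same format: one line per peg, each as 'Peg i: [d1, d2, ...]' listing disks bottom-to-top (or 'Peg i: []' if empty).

After move 1 (2->0):
Peg 0: [2, 1]
Peg 1: [4]
Peg 2: [3]

After move 2 (2->1):
Peg 0: [2, 1]
Peg 1: [4, 3]
Peg 2: []

After move 3 (0->1):
Peg 0: [2]
Peg 1: [4, 3, 1]
Peg 2: []

After move 4 (0->2):
Peg 0: []
Peg 1: [4, 3, 1]
Peg 2: [2]

After move 5 (1->0):
Peg 0: [1]
Peg 1: [4, 3]
Peg 2: [2]

After move 6 (2->1):
Peg 0: [1]
Peg 1: [4, 3, 2]
Peg 2: []

After move 7 (0->2):
Peg 0: []
Peg 1: [4, 3, 2]
Peg 2: [1]

Answer: Peg 0: []
Peg 1: [4, 3, 2]
Peg 2: [1]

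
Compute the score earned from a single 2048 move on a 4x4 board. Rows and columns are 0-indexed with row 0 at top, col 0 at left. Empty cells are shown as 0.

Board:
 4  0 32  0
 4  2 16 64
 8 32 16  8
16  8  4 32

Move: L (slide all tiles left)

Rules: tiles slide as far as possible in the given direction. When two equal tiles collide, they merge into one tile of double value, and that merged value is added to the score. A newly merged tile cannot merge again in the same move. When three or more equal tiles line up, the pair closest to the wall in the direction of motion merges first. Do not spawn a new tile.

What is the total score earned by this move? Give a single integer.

Slide left:
row 0: [4, 0, 32, 0] -> [4, 32, 0, 0]  score +0 (running 0)
row 1: [4, 2, 16, 64] -> [4, 2, 16, 64]  score +0 (running 0)
row 2: [8, 32, 16, 8] -> [8, 32, 16, 8]  score +0 (running 0)
row 3: [16, 8, 4, 32] -> [16, 8, 4, 32]  score +0 (running 0)
Board after move:
 4 32  0  0
 4  2 16 64
 8 32 16  8
16  8  4 32

Answer: 0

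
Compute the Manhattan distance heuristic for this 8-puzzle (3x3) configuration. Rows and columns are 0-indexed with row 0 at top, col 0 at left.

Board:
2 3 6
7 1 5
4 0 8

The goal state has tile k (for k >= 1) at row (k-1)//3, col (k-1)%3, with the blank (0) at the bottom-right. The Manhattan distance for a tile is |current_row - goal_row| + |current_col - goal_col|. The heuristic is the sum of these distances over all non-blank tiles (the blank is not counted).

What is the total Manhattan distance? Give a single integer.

Answer: 9

Derivation:
Tile 2: (0,0)->(0,1) = 1
Tile 3: (0,1)->(0,2) = 1
Tile 6: (0,2)->(1,2) = 1
Tile 7: (1,0)->(2,0) = 1
Tile 1: (1,1)->(0,0) = 2
Tile 5: (1,2)->(1,1) = 1
Tile 4: (2,0)->(1,0) = 1
Tile 8: (2,2)->(2,1) = 1
Sum: 1 + 1 + 1 + 1 + 2 + 1 + 1 + 1 = 9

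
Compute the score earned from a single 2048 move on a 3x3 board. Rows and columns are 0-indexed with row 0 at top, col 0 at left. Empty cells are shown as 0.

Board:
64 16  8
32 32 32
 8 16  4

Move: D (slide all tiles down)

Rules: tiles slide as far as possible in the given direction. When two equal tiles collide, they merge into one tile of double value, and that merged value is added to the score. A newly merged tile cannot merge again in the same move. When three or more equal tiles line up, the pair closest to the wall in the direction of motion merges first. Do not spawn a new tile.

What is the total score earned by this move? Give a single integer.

Slide down:
col 0: [64, 32, 8] -> [64, 32, 8]  score +0 (running 0)
col 1: [16, 32, 16] -> [16, 32, 16]  score +0 (running 0)
col 2: [8, 32, 4] -> [8, 32, 4]  score +0 (running 0)
Board after move:
64 16  8
32 32 32
 8 16  4

Answer: 0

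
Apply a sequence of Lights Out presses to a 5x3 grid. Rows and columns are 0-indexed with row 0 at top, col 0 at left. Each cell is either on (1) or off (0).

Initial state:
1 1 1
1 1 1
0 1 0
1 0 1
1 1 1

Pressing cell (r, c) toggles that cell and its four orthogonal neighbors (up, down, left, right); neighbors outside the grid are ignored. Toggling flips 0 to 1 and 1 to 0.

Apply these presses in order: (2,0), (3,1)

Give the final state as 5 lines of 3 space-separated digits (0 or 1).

Answer: 1 1 1
0 1 1
1 1 0
1 1 0
1 0 1

Derivation:
After press 1 at (2,0):
1 1 1
0 1 1
1 0 0
0 0 1
1 1 1

After press 2 at (3,1):
1 1 1
0 1 1
1 1 0
1 1 0
1 0 1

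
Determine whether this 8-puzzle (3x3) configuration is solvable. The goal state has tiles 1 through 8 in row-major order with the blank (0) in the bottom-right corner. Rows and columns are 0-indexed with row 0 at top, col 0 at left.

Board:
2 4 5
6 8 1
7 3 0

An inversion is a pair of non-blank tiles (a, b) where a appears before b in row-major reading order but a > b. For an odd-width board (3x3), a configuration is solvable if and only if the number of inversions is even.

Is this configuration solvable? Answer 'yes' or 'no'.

Answer: no

Derivation:
Inversions (pairs i<j in row-major order where tile[i] > tile[j] > 0): 11
11 is odd, so the puzzle is not solvable.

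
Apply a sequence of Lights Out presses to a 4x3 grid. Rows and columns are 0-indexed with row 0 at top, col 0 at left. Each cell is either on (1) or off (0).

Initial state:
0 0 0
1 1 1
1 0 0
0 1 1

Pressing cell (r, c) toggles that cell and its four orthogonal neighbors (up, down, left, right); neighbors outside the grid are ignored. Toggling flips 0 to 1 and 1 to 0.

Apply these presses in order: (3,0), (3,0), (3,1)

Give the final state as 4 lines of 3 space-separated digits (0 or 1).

Answer: 0 0 0
1 1 1
1 1 0
1 0 0

Derivation:
After press 1 at (3,0):
0 0 0
1 1 1
0 0 0
1 0 1

After press 2 at (3,0):
0 0 0
1 1 1
1 0 0
0 1 1

After press 3 at (3,1):
0 0 0
1 1 1
1 1 0
1 0 0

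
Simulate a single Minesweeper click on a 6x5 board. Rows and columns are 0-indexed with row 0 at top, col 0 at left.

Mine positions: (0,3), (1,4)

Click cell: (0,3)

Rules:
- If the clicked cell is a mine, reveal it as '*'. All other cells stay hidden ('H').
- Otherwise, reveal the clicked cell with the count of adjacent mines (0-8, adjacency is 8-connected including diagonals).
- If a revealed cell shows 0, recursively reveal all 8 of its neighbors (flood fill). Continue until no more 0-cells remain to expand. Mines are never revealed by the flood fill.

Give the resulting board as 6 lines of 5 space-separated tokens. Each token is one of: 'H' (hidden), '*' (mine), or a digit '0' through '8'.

H H H * H
H H H H H
H H H H H
H H H H H
H H H H H
H H H H H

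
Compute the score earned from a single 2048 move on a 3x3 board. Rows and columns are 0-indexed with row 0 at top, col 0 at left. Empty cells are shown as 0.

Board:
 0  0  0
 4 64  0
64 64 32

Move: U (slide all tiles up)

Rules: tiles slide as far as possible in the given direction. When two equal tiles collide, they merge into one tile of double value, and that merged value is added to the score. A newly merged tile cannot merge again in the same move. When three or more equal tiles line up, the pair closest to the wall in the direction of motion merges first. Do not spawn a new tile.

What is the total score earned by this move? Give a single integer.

Slide up:
col 0: [0, 4, 64] -> [4, 64, 0]  score +0 (running 0)
col 1: [0, 64, 64] -> [128, 0, 0]  score +128 (running 128)
col 2: [0, 0, 32] -> [32, 0, 0]  score +0 (running 128)
Board after move:
  4 128  32
 64   0   0
  0   0   0

Answer: 128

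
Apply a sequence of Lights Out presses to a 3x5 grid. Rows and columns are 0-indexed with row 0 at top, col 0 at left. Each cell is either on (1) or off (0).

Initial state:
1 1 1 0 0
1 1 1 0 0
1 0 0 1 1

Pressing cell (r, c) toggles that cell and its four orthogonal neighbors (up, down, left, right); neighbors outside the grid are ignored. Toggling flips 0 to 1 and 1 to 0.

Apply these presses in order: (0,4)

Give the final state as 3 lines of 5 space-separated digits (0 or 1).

Answer: 1 1 1 1 1
1 1 1 0 1
1 0 0 1 1

Derivation:
After press 1 at (0,4):
1 1 1 1 1
1 1 1 0 1
1 0 0 1 1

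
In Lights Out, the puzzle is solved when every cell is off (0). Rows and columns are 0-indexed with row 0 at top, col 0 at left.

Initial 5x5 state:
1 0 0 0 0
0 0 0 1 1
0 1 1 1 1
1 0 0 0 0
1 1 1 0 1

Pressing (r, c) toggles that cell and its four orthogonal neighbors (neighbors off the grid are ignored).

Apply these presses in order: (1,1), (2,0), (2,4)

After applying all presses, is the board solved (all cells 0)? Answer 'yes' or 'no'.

Answer: no

Derivation:
After press 1 at (1,1):
1 1 0 0 0
1 1 1 1 1
0 0 1 1 1
1 0 0 0 0
1 1 1 0 1

After press 2 at (2,0):
1 1 0 0 0
0 1 1 1 1
1 1 1 1 1
0 0 0 0 0
1 1 1 0 1

After press 3 at (2,4):
1 1 0 0 0
0 1 1 1 0
1 1 1 0 0
0 0 0 0 1
1 1 1 0 1

Lights still on: 13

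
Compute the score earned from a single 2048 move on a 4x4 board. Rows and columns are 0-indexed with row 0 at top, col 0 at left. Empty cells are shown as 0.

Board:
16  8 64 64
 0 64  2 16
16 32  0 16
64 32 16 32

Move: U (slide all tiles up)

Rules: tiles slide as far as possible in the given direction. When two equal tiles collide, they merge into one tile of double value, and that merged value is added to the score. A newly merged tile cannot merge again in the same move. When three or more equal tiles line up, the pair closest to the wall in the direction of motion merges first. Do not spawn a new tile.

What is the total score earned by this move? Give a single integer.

Slide up:
col 0: [16, 0, 16, 64] -> [32, 64, 0, 0]  score +32 (running 32)
col 1: [8, 64, 32, 32] -> [8, 64, 64, 0]  score +64 (running 96)
col 2: [64, 2, 0, 16] -> [64, 2, 16, 0]  score +0 (running 96)
col 3: [64, 16, 16, 32] -> [64, 32, 32, 0]  score +32 (running 128)
Board after move:
32  8 64 64
64 64  2 32
 0 64 16 32
 0  0  0  0

Answer: 128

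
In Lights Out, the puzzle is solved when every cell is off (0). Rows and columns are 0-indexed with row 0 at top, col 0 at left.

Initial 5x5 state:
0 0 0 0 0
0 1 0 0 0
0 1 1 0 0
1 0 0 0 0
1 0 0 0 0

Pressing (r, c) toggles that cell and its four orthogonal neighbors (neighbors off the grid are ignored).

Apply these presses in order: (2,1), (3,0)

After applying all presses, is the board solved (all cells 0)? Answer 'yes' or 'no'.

Answer: yes

Derivation:
After press 1 at (2,1):
0 0 0 0 0
0 0 0 0 0
1 0 0 0 0
1 1 0 0 0
1 0 0 0 0

After press 2 at (3,0):
0 0 0 0 0
0 0 0 0 0
0 0 0 0 0
0 0 0 0 0
0 0 0 0 0

Lights still on: 0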